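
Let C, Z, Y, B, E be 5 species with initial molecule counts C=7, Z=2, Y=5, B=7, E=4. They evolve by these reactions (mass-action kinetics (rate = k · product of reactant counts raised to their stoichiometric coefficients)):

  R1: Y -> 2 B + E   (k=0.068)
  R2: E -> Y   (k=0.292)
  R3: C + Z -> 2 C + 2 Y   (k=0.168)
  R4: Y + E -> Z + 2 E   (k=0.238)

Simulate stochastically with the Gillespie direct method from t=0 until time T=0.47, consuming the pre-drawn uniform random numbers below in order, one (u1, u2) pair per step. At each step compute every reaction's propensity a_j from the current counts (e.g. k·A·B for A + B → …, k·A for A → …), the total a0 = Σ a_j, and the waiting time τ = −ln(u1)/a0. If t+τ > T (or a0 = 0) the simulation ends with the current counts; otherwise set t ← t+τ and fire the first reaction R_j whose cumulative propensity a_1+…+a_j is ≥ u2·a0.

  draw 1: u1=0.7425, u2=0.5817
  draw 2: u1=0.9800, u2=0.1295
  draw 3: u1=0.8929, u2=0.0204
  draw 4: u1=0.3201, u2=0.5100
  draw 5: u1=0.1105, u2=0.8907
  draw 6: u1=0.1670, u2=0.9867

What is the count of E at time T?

E at T = 6

t=0.000: C=7 Z=2 Y=5 B=7 E=4
Draw 1: a1=0.340, a2=1.168, a3=2.352, a4=4.760, a0=8.620; τ=−ln(0.7425)/8.620=0.035 → t=0.035; u2·a0=0.5817·8.620=5.014; a1+…+a3=3.860 < 5.014 ≤ a1+…+a4=8.620 → R4 fires; C=7 Z=3 Y=4 B=7 E=5
Draw 2: a1=0.272, a2=1.460, a3=3.528, a4=4.760, a0=10.020; τ=−ln(0.9800)/10.020=0.002 → t=0.037; u2·a0=0.1295·10.020=1.298; a1=0.272 < 1.298 ≤ a1+a2=1.732 → R2 fires; C=7 Z=3 Y=5 B=7 E=4
Draw 3: a1=0.340, a2=1.168, a3=3.528, a4=4.760, a0=9.796; τ=−ln(0.8929)/9.796=0.012 → t=0.048; u2·a0=0.0204·9.796=0.200 ≤ a1=0.340 → R1 fires; C=7 Z=3 Y=4 B=9 E=5
Draw 4: a1=0.272, a2=1.460, a3=3.528, a4=4.760, a0=10.020; τ=−ln(0.3201)/10.020=0.114 → t=0.162; u2·a0=0.5100·10.020=5.110; a1+a2=1.732 < 5.110 ≤ a1+…+a3=5.260 → R3 fires; C=8 Z=2 Y=6 B=9 E=5
Draw 5: a1=0.408, a2=1.460, a3=2.688, a4=7.140, a0=11.696; τ=−ln(0.1105)/11.696=0.188 → t=0.350; u2·a0=0.8907·11.696=10.418; a1+…+a3=4.556 < 10.418 ≤ a1+…+a4=11.696 → R4 fires; C=8 Z=3 Y=5 B=9 E=6
Draw 6: a1=0.340, a2=1.752, a3=4.032, a4=7.140, a0=13.264; τ=−ln(0.1670)/13.264=0.135 → t=0.485 > T=0.47: stop.
Read off E at T=0.47: 6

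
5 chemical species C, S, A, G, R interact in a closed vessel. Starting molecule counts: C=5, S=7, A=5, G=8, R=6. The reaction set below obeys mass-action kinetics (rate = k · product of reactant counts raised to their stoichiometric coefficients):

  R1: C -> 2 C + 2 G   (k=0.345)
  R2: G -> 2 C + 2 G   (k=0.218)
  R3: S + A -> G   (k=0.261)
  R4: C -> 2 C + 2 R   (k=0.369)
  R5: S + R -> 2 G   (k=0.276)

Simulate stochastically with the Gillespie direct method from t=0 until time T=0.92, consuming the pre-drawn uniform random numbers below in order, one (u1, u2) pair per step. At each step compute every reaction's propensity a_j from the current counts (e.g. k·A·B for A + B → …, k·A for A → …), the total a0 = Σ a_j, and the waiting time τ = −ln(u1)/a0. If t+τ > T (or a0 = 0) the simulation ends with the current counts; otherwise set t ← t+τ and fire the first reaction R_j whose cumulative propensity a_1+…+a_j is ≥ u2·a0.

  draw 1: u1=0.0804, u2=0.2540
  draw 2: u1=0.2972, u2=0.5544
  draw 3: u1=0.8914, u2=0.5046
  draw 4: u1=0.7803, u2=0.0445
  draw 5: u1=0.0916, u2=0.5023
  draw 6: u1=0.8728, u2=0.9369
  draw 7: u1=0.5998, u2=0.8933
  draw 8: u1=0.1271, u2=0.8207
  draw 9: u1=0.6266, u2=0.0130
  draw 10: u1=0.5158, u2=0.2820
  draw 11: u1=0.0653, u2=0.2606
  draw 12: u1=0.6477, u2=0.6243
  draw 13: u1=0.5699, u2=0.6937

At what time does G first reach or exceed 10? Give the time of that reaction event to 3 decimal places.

Threshold first reached at t = 0.153

t=0.000: C=5 S=7 A=5 G=8 R=6
Draw 1: a1=1.725, a2=1.744, a3=9.135, a4=1.845, a5=11.592, a0=26.041; τ=−ln(0.0804)/26.041=0.097 → t=0.097; u2·a0=0.2540·26.041=6.614; a1+a2=3.469 < 6.614 ≤ a1+…+a3=12.604 → R3 fires; C=5 S=6 A=4 G=9 R=6
Draw 2: a1=1.725, a2=1.962, a3=6.264, a4=1.845, a5=9.936, a0=21.732; τ=−ln(0.2972)/21.732=0.056 → t=0.153; u2·a0=0.5544·21.732=12.048; a1+…+a4=11.796 < 12.048 ≤ a1+…+a5=21.732 → R5 fires; C=5 S=5 A=4 G=11 R=5
Draw 3: a1=1.725, a2=2.398, a3=5.220, a4=1.845, a5=6.900, a0=18.088; τ=−ln(0.8914)/18.088=0.006 → t=0.159; u2·a0=0.5046·18.088=9.127; a1+a2=4.123 < 9.127 ≤ a1+…+a3=9.343 → R3 fires; C=5 S=4 A=3 G=12 R=5
Draw 4: a1=1.725, a2=2.616, a3=3.132, a4=1.845, a5=5.520, a0=14.838; τ=−ln(0.7803)/14.838=0.017 → t=0.176; u2·a0=0.0445·14.838=0.660 ≤ a1=1.725 → R1 fires; C=6 S=4 A=3 G=14 R=5
Draw 5: a1=2.070, a2=3.052, a3=3.132, a4=2.214, a5=5.520, a0=15.988; τ=−ln(0.0916)/15.988=0.150 → t=0.325; u2·a0=0.5023·15.988=8.031; a1+a2=5.122 < 8.031 ≤ a1+…+a3=8.254 → R3 fires; C=6 S=3 A=2 G=15 R=5
Draw 6: a1=2.070, a2=3.270, a3=1.566, a4=2.214, a5=4.140, a0=13.260; τ=−ln(0.8728)/13.260=0.010 → t=0.335; u2·a0=0.9369·13.260=12.423; a1+…+a4=9.120 < 12.423 ≤ a1+…+a5=13.260 → R5 fires; C=6 S=2 A=2 G=17 R=4
Draw 7: a1=2.070, a2=3.706, a3=1.044, a4=2.214, a5=2.208, a0=11.242; τ=−ln(0.5998)/11.242=0.045 → t=0.381; u2·a0=0.8933·11.242=10.042; a1+…+a4=9.034 < 10.042 ≤ a1+…+a5=11.242 → R5 fires; C=6 S=1 A=2 G=19 R=3
Draw 8: a1=2.070, a2=4.142, a3=0.522, a4=2.214, a5=0.828, a0=9.776; τ=−ln(0.1271)/9.776=0.211 → t=0.592; u2·a0=0.8207·9.776=8.023; a1+…+a3=6.734 < 8.023 ≤ a1+…+a4=8.948 → R4 fires; C=7 S=1 A=2 G=19 R=5
Draw 9: a1=2.415, a2=4.142, a3=0.522, a4=2.583, a5=1.380, a0=11.042; τ=−ln(0.6266)/11.042=0.042 → t=0.634; u2·a0=0.0130·11.042=0.144 ≤ a1=2.415 → R1 fires; C=8 S=1 A=2 G=21 R=5
Draw 10: a1=2.760, a2=4.578, a3=0.522, a4=2.952, a5=1.380, a0=12.192; τ=−ln(0.5158)/12.192=0.054 → t=0.689; u2·a0=0.2820·12.192=3.438; a1=2.760 < 3.438 ≤ a1+a2=7.338 → R2 fires; C=10 S=1 A=2 G=22 R=5
Draw 11: a1=3.450, a2=4.796, a3=0.522, a4=3.690, a5=1.380, a0=13.838; τ=−ln(0.0653)/13.838=0.197 → t=0.886; u2·a0=0.2606·13.838=3.606; a1=3.450 < 3.606 ≤ a1+a2=8.246 → R2 fires; C=12 S=1 A=2 G=23 R=5
Draw 12: a1=4.140, a2=5.014, a3=0.522, a4=4.428, a5=1.380, a0=15.484; τ=−ln(0.6477)/15.484=0.028 → t=0.914; u2·a0=0.6243·15.484=9.667; a1+a2=9.154 < 9.667 ≤ a1+…+a3=9.676 → R3 fires; C=12 S=0 A=1 G=24 R=5
Draw 13: a1=4.140, a2=5.232, a3=0.000, a4=4.428, a5=0.000, a0=13.800; τ=−ln(0.5699)/13.800=0.041 → t=0.955 > T=0.92: stop.
G first becomes ≥ 10 when it reaches 11 at the event at t=0.153.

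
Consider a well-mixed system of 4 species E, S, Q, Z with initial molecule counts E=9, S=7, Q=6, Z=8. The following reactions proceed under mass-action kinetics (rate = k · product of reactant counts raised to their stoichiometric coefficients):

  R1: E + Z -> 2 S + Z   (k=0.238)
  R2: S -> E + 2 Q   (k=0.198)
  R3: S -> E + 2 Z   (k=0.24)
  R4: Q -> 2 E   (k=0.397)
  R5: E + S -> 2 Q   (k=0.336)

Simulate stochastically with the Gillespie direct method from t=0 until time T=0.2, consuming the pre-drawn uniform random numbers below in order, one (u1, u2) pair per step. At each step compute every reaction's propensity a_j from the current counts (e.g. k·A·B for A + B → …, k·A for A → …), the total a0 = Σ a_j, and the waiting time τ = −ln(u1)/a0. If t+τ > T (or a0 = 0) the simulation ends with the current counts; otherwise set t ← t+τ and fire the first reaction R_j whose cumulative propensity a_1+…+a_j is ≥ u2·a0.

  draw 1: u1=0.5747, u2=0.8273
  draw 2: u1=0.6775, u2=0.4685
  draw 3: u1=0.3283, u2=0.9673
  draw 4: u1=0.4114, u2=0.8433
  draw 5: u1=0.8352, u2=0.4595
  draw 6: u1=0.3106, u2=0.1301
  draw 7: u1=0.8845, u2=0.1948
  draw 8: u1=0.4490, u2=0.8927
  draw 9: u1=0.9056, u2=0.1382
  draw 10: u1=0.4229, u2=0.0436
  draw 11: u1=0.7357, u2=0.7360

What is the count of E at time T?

E at T = 1

t=0.000: E=9 S=7 Q=6 Z=8
Draw 1: a1=17.136, a2=1.386, a3=1.680, a4=2.382, a5=21.168, a0=43.752; τ=−ln(0.5747)/43.752=0.013 → t=0.013; u2·a0=0.8273·43.752=36.196; a1+…+a4=22.584 < 36.196 ≤ a1+…+a5=43.752 → R5 fires; E=8 S=6 Q=8 Z=8
Draw 2: a1=15.232, a2=1.188, a3=1.440, a4=3.176, a5=16.128, a0=37.164; τ=−ln(0.6775)/37.164=0.010 → t=0.023; u2·a0=0.4685·37.164=17.411; a1+a2=16.420 < 17.411 ≤ a1+…+a3=17.860 → R3 fires; E=9 S=5 Q=8 Z=10
Draw 3: a1=21.420, a2=0.990, a3=1.200, a4=3.176, a5=15.120, a0=41.906; τ=−ln(0.3283)/41.906=0.027 → t=0.050; u2·a0=0.9673·41.906=40.536; a1+…+a4=26.786 < 40.536 ≤ a1+…+a5=41.906 → R5 fires; E=8 S=4 Q=10 Z=10
Draw 4: a1=19.040, a2=0.792, a3=0.960, a4=3.970, a5=10.752, a0=35.514; τ=−ln(0.4114)/35.514=0.025 → t=0.075; u2·a0=0.8433·35.514=29.949; a1+…+a4=24.762 < 29.949 ≤ a1+…+a5=35.514 → R5 fires; E=7 S=3 Q=12 Z=10
Draw 5: a1=16.660, a2=0.594, a3=0.720, a4=4.764, a5=7.056, a0=29.794; τ=−ln(0.8352)/29.794=0.006 → t=0.081; u2·a0=0.4595·29.794=13.690 ≤ a1=16.660 → R1 fires; E=6 S=5 Q=12 Z=10
Draw 6: a1=14.280, a2=0.990, a3=1.200, a4=4.764, a5=10.080, a0=31.314; τ=−ln(0.3106)/31.314=0.037 → t=0.118; u2·a0=0.1301·31.314=4.074 ≤ a1=14.280 → R1 fires; E=5 S=7 Q=12 Z=10
Draw 7: a1=11.900, a2=1.386, a3=1.680, a4=4.764, a5=11.760, a0=31.490; τ=−ln(0.8845)/31.490=0.004 → t=0.122; u2·a0=0.1948·31.490=6.134 ≤ a1=11.900 → R1 fires; E=4 S=9 Q=12 Z=10
Draw 8: a1=9.520, a2=1.782, a3=2.160, a4=4.764, a5=12.096, a0=30.322; τ=−ln(0.4490)/30.322=0.026 → t=0.148; u2·a0=0.8927·30.322=27.068; a1+…+a4=18.226 < 27.068 ≤ a1+…+a5=30.322 → R5 fires; E=3 S=8 Q=14 Z=10
Draw 9: a1=7.140, a2=1.584, a3=1.920, a4=5.558, a5=8.064, a0=24.266; τ=−ln(0.9056)/24.266=0.004 → t=0.153; u2·a0=0.1382·24.266=3.354 ≤ a1=7.140 → R1 fires; E=2 S=10 Q=14 Z=10
Draw 10: a1=4.760, a2=1.980, a3=2.400, a4=5.558, a5=6.720, a0=21.418; τ=−ln(0.4229)/21.418=0.040 → t=0.193; u2·a0=0.0436·21.418=0.934 ≤ a1=4.760 → R1 fires; E=1 S=12 Q=14 Z=10
Draw 11: a1=2.380, a2=2.376, a3=2.880, a4=5.558, a5=4.032, a0=17.226; τ=−ln(0.7357)/17.226=0.018 → t=0.211 > T=0.2: stop.
Read off E at T=0.2: 1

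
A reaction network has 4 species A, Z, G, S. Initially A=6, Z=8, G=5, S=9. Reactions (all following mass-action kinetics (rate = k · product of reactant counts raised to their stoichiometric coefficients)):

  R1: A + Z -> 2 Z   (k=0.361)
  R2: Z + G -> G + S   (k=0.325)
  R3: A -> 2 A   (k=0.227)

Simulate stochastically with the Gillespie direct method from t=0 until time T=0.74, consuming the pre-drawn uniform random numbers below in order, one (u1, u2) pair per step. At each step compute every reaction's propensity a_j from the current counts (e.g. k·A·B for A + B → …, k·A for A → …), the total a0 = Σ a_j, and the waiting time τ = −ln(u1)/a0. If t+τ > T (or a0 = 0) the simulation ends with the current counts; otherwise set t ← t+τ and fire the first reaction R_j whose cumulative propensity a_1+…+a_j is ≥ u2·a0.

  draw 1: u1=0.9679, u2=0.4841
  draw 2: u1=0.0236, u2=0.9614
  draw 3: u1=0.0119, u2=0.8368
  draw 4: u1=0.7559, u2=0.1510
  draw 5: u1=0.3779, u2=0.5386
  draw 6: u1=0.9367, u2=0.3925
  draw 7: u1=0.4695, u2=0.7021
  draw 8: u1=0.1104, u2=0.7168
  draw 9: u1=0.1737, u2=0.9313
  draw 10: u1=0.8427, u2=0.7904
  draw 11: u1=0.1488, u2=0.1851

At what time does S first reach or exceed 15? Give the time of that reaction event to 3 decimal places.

Threshold first reached at t = 0.575

t=0.000: A=6 Z=8 G=5 S=9
Draw 1: a1=17.328, a2=13.000, a3=1.362, a0=31.690; τ=−ln(0.9679)/31.690=0.001 → t=0.001; u2·a0=0.4841·31.690=15.341 ≤ a1=17.328 → R1 fires; A=5 Z=9 G=5 S=9
Draw 2: a1=16.245, a2=14.625, a3=1.135, a0=32.005; τ=−ln(0.0236)/32.005=0.117 → t=0.118; u2·a0=0.9614·32.005=30.770; a1=16.245 < 30.770 ≤ a1+a2=30.870 → R2 fires; A=5 Z=8 G=5 S=10
Draw 3: a1=14.440, a2=13.000, a3=1.135, a0=28.575; τ=−ln(0.0119)/28.575=0.155 → t=0.273; u2·a0=0.8368·28.575=23.912; a1=14.440 < 23.912 ≤ a1+a2=27.440 → R2 fires; A=5 Z=7 G=5 S=11
Draw 4: a1=12.635, a2=11.375, a3=1.135, a0=25.145; τ=−ln(0.7559)/25.145=0.011 → t=0.284; u2·a0=0.1510·25.145=3.797 ≤ a1=12.635 → R1 fires; A=4 Z=8 G=5 S=11
Draw 5: a1=11.552, a2=13.000, a3=0.908, a0=25.460; τ=−ln(0.3779)/25.460=0.038 → t=0.323; u2·a0=0.5386·25.460=13.713; a1=11.552 < 13.713 ≤ a1+a2=24.552 → R2 fires; A=4 Z=7 G=5 S=12
Draw 6: a1=10.108, a2=11.375, a3=0.908, a0=22.391; τ=−ln(0.9367)/22.391=0.003 → t=0.325; u2·a0=0.3925·22.391=8.788 ≤ a1=10.108 → R1 fires; A=3 Z=8 G=5 S=12
Draw 7: a1=8.664, a2=13.000, a3=0.681, a0=22.345; τ=−ln(0.4695)/22.345=0.034 → t=0.359; u2·a0=0.7021·22.345=15.688; a1=8.664 < 15.688 ≤ a1+a2=21.664 → R2 fires; A=3 Z=7 G=5 S=13
Draw 8: a1=7.581, a2=11.375, a3=0.681, a0=19.637; τ=−ln(0.1104)/19.637=0.112 → t=0.471; u2·a0=0.7168·19.637=14.076; a1=7.581 < 14.076 ≤ a1+a2=18.956 → R2 fires; A=3 Z=6 G=5 S=14
Draw 9: a1=6.498, a2=9.750, a3=0.681, a0=16.929; τ=−ln(0.1737)/16.929=0.103 → t=0.575; u2·a0=0.9313·16.929=15.766; a1=6.498 < 15.766 ≤ a1+a2=16.248 → R2 fires; A=3 Z=5 G=5 S=15
Draw 10: a1=5.415, a2=8.125, a3=0.681, a0=14.221; τ=−ln(0.8427)/14.221=0.012 → t=0.587; u2·a0=0.7904·14.221=11.240; a1=5.415 < 11.240 ≤ a1+a2=13.540 → R2 fires; A=3 Z=4 G=5 S=16
Draw 11: a1=4.332, a2=6.500, a3=0.681, a0=11.513; τ=−ln(0.1488)/11.513=0.165 → t=0.752 > T=0.74: stop.
S first becomes ≥ 15 when it reaches 15 at the event at t=0.575.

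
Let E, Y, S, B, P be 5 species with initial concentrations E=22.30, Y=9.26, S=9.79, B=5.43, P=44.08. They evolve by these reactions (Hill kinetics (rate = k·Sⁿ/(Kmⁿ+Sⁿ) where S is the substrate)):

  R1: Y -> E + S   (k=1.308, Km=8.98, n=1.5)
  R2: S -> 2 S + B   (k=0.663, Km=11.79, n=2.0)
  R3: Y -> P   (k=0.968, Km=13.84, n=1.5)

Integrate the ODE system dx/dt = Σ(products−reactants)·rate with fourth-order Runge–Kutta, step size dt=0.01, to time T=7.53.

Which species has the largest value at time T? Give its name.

Dominant species at T: P

RK4 with dt=0.01: 753 steps to T=7.53. Trajectory (selected grid times):
t=0.00: E=22.30 Y=9.26 S=9.79 B=5.43 P=44.08
t=0.84: E=22.84 Y=8.44 S=10.57 B=5.67 P=44.35
t=1.67: E=23.34 Y=7.70 S=11.32 B=5.92 P=44.60
t=2.51: E=23.81 Y=7.00 S=12.07 B=6.20 P=44.83
t=3.35: E=24.24 Y=6.37 S=12.79 B=6.49 P=45.03
t=4.18: E=24.63 Y=5.80 S=13.48 B=6.80 P=45.21
t=5.02: E=24.98 Y=5.28 S=14.16 B=7.12 P=45.38
t=5.86: E=25.31 Y=4.81 S=14.82 B=7.45 P=45.52
t=6.69: E=25.60 Y=4.39 S=15.46 B=7.80 P=45.65
t=7.53: E=25.87 Y=4.00 S=16.08 B=8.15 P=45.77
At T=7.53: E=25.87 Y=4.00 S=16.08 B=8.15 P=45.77; the largest is P.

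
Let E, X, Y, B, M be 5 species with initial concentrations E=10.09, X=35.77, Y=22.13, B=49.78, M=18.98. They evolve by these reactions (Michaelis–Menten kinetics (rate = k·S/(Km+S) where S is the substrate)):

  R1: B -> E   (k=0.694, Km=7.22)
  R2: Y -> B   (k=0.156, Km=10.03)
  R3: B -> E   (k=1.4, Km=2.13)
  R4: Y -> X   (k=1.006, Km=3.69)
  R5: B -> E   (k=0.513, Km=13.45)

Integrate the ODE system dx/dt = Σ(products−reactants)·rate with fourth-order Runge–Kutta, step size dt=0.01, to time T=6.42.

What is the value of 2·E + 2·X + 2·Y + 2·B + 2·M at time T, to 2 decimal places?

Check how each reaction changes W = 2·E + 2·X + 2·Y + 2·B + 2·M (weight of products minus weight of reactants):
R1: B -> E: (2·1) − (2·1) = 2 − 2 = 0
R2: Y -> B: (2·1) − (2·1) = 2 − 2 = 0
R3: B -> E: (2·1) − (2·1) = 2 − 2 = 0
R4: Y -> X: (2·1) − (2·1) = 2 − 2 = 0
R5: B -> E: (2·1) − (2·1) = 2 − 2 = 0
Every reaction leaves W unchanged, so W is conserved and no simulation is needed: W(T) = W(0) = 2·10.09 + 2·35.77 + 2·22.13 + 2·49.78 + 2·18.98 = 273.50

Value at T = 273.50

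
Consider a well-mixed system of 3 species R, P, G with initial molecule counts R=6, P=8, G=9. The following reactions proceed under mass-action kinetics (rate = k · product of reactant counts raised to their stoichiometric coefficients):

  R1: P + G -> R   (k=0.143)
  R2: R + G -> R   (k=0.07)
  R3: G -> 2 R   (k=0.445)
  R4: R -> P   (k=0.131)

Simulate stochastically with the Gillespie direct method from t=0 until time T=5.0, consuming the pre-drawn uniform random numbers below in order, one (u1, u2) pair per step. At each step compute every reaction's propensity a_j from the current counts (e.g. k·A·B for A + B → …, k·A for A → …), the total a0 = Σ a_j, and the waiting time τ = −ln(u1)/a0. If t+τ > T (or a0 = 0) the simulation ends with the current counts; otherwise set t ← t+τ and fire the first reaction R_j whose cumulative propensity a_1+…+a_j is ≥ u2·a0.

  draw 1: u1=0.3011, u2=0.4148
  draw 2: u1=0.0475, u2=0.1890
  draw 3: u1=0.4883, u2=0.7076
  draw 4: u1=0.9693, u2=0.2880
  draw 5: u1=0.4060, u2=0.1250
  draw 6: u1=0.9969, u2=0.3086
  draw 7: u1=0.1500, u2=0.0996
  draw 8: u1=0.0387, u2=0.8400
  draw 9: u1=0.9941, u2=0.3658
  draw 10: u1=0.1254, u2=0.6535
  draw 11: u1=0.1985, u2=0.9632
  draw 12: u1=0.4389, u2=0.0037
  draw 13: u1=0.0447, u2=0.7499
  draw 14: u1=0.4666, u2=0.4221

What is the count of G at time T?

t=0.000: R=6 P=8 G=9
Draw 1: a1=10.296, a2=3.780, a3=4.005, a4=0.786, a0=18.867; τ=−ln(0.3011)/18.867=0.064 → t=0.064; u2·a0=0.4148·18.867=7.826 ≤ a1=10.296 → R1 fires; R=7 P=7 G=8
Draw 2: a1=8.008, a2=3.920, a3=3.560, a4=0.917, a0=16.405; τ=−ln(0.0475)/16.405=0.186 → t=0.249; u2·a0=0.1890·16.405=3.101 ≤ a1=8.008 → R1 fires; R=8 P=6 G=7
Draw 3: a1=6.006, a2=3.920, a3=3.115, a4=1.048, a0=14.089; τ=−ln(0.4883)/14.089=0.051 → t=0.300; u2·a0=0.7076·14.089=9.969; a1+a2=9.926 < 9.969 ≤ a1+…+a3=13.041 → R3 fires; R=10 P=6 G=6
Draw 4: a1=5.148, a2=4.200, a3=2.670, a4=1.310, a0=13.328; τ=−ln(0.9693)/13.328=0.002 → t=0.303; u2·a0=0.2880·13.328=3.838 ≤ a1=5.148 → R1 fires; R=11 P=5 G=5
Draw 5: a1=3.575, a2=3.850, a3=2.225, a4=1.441, a0=11.091; τ=−ln(0.4060)/11.091=0.081 → t=0.384; u2·a0=0.1250·11.091=1.386 ≤ a1=3.575 → R1 fires; R=12 P=4 G=4
Draw 6: a1=2.288, a2=3.360, a3=1.780, a4=1.572, a0=9.000; τ=−ln(0.9969)/9.000=0.000 → t=0.384; u2·a0=0.3086·9.000=2.777; a1=2.288 < 2.777 ≤ a1+a2=5.648 → R2 fires; R=12 P=4 G=3
Draw 7: a1=1.716, a2=2.520, a3=1.335, a4=1.572, a0=7.143; τ=−ln(0.1500)/7.143=0.266 → t=0.650; u2·a0=0.0996·7.143=0.711 ≤ a1=1.716 → R1 fires; R=13 P=3 G=2
Draw 8: a1=0.858, a2=1.820, a3=0.890, a4=1.703, a0=5.271; τ=−ln(0.0387)/5.271=0.617 → t=1.267; u2·a0=0.8400·5.271=4.428; a1+…+a3=3.568 < 4.428 ≤ a1+…+a4=5.271 → R4 fires; R=12 P=4 G=2
Draw 9: a1=1.144, a2=1.680, a3=0.890, a4=1.572, a0=5.286; τ=−ln(0.9941)/5.286=0.001 → t=1.268; u2·a0=0.3658·5.286=1.934; a1=1.144 < 1.934 ≤ a1+a2=2.824 → R2 fires; R=12 P=4 G=1
Draw 10: a1=0.572, a2=0.840, a3=0.445, a4=1.572, a0=3.429; τ=−ln(0.1254)/3.429=0.605 → t=1.873; u2·a0=0.6535·3.429=2.241; a1+…+a3=1.857 < 2.241 ≤ a1+…+a4=3.429 → R4 fires; R=11 P=5 G=1
Draw 11: a1=0.715, a2=0.770, a3=0.445, a4=1.441, a0=3.371; τ=−ln(0.1985)/3.371=0.480 → t=2.353; u2·a0=0.9632·3.371=3.247; a1+…+a3=1.930 < 3.247 ≤ a1+…+a4=3.371 → R4 fires; R=10 P=6 G=1
Draw 12: a1=0.858, a2=0.700, a3=0.445, a4=1.310, a0=3.313; τ=−ln(0.4389)/3.313=0.249 → t=2.602; u2·a0=0.0037·3.313=0.012 ≤ a1=0.858 → R1 fires; R=11 P=5 G=0
Draw 13: a1=0.000, a2=0.000, a3=0.000, a4=1.441, a0=1.441; τ=−ln(0.0447)/1.441=2.157 → t=4.758; u2·a0=0.7499·1.441=1.081; a1+…+a3=0.000 < 1.081 ≤ a1+…+a4=1.441 → R4 fires; R=10 P=6 G=0
Draw 14: a1=0.000, a2=0.000, a3=0.000, a4=1.310, a0=1.310; τ=−ln(0.4666)/1.310=0.582 → t=5.340 > T=5.0: stop.
Read off G at T=5.0: 0

G at T = 0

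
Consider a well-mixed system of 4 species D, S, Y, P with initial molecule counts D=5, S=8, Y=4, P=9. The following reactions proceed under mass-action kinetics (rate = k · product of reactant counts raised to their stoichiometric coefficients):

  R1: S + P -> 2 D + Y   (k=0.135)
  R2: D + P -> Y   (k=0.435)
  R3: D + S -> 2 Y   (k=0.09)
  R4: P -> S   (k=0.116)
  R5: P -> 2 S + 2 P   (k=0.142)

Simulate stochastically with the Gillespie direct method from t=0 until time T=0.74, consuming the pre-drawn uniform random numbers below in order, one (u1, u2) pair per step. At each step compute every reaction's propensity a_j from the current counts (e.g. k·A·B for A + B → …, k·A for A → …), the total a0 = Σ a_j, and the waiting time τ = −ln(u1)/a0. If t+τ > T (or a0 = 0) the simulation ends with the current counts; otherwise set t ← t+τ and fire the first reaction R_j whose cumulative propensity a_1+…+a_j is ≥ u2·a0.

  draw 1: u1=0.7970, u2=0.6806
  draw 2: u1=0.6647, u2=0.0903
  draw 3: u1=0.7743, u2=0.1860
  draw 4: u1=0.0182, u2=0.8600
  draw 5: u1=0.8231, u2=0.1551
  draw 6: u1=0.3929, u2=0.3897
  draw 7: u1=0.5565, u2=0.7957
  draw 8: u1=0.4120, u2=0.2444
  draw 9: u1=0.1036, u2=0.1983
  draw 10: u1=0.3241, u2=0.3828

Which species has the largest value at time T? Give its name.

t=0.000: D=5 S=8 Y=4 P=9
Draw 1: a1=9.720, a2=19.575, a3=3.600, a4=1.044, a5=1.278, a0=35.217; τ=−ln(0.7970)/35.217=0.006 → t=0.006; u2·a0=0.6806·35.217=23.969; a1=9.720 < 23.969 ≤ a1+a2=29.295 → R2 fires; D=4 S=8 Y=5 P=8
Draw 2: a1=8.640, a2=13.920, a3=2.880, a4=0.928, a5=1.136, a0=27.504; τ=−ln(0.6647)/27.504=0.015 → t=0.021; u2·a0=0.0903·27.504=2.484 ≤ a1=8.640 → R1 fires; D=6 S=7 Y=6 P=7
Draw 3: a1=6.615, a2=18.270, a3=3.780, a4=0.812, a5=0.994, a0=30.471; τ=−ln(0.7743)/30.471=0.008 → t=0.030; u2·a0=0.1860·30.471=5.668 ≤ a1=6.615 → R1 fires; D=8 S=6 Y=7 P=6
Draw 4: a1=4.860, a2=20.880, a3=4.320, a4=0.696, a5=0.852, a0=31.608; τ=−ln(0.0182)/31.608=0.127 → t=0.156; u2·a0=0.8600·31.608=27.183; a1+a2=25.740 < 27.183 ≤ a1+…+a3=30.060 → R3 fires; D=7 S=5 Y=9 P=6
Draw 5: a1=4.050, a2=18.270, a3=3.150, a4=0.696, a5=0.852, a0=27.018; τ=−ln(0.8231)/27.018=0.007 → t=0.164; u2·a0=0.1551·27.018=4.190; a1=4.050 < 4.190 ≤ a1+a2=22.320 → R2 fires; D=6 S=5 Y=10 P=5
Draw 6: a1=3.375, a2=13.050, a3=2.700, a4=0.580, a5=0.710, a0=20.415; τ=−ln(0.3929)/20.415=0.046 → t=0.209; u2·a0=0.3897·20.415=7.956; a1=3.375 < 7.956 ≤ a1+a2=16.425 → R2 fires; D=5 S=5 Y=11 P=4
Draw 7: a1=2.700, a2=8.700, a3=2.250, a4=0.464, a5=0.568, a0=14.682; τ=−ln(0.5565)/14.682=0.040 → t=0.249; u2·a0=0.7957·14.682=11.682; a1+a2=11.400 < 11.682 ≤ a1+…+a3=13.650 → R3 fires; D=4 S=4 Y=13 P=4
Draw 8: a1=2.160, a2=6.960, a3=1.440, a4=0.464, a5=0.568, a0=11.592; τ=−ln(0.4120)/11.592=0.076 → t=0.326; u2·a0=0.2444·11.592=2.833; a1=2.160 < 2.833 ≤ a1+a2=9.120 → R2 fires; D=3 S=4 Y=14 P=3
Draw 9: a1=1.620, a2=3.915, a3=1.080, a4=0.348, a5=0.426, a0=7.389; τ=−ln(0.1036)/7.389=0.307 → t=0.633; u2·a0=0.1983·7.389=1.465 ≤ a1=1.620 → R1 fires; D=5 S=3 Y=15 P=2
Draw 10: a1=0.810, a2=4.350, a3=1.350, a4=0.232, a5=0.284, a0=7.026; τ=−ln(0.3241)/7.026=0.160 → t=0.793 > T=0.74: stop.
At T=0.74: D=5 S=3 Y=15 P=2; the largest is Y.

Dominant species at T: Y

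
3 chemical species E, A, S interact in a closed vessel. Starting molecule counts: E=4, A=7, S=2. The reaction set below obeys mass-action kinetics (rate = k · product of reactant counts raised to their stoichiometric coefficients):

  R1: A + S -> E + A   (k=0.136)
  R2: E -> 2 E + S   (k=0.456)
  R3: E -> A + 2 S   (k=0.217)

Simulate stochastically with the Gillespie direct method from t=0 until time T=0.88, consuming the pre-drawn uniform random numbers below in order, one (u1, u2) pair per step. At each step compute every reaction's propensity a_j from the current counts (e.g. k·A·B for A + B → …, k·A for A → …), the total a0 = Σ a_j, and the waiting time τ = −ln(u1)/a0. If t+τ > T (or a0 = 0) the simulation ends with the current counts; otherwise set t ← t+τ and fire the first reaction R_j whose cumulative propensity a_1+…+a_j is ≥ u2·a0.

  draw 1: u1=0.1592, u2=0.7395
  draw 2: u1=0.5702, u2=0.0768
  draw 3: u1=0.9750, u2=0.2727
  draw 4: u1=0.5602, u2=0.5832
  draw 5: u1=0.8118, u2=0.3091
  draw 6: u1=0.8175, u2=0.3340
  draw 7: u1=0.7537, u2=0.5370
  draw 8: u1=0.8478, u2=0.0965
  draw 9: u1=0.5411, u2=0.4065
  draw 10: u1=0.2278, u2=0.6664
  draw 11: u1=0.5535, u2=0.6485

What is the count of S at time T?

S at T = 6

t=0.000: E=4 A=7 S=2
Draw 1: a1=1.904, a2=1.824, a3=0.868, a0=4.596; τ=−ln(0.1592)/4.596=0.400 → t=0.400; u2·a0=0.7395·4.596=3.399; a1=1.904 < 3.399 ≤ a1+a2=3.728 → R2 fires; E=5 A=7 S=3
Draw 2: a1=2.856, a2=2.280, a3=1.085, a0=6.221; τ=−ln(0.5702)/6.221=0.090 → t=0.490; u2·a0=0.0768·6.221=0.478 ≤ a1=2.856 → R1 fires; E=6 A=7 S=2
Draw 3: a1=1.904, a2=2.736, a3=1.302, a0=5.942; τ=−ln(0.9750)/5.942=0.004 → t=0.494; u2·a0=0.2727·5.942=1.620 ≤ a1=1.904 → R1 fires; E=7 A=7 S=1
Draw 4: a1=0.952, a2=3.192, a3=1.519, a0=5.663; τ=−ln(0.5602)/5.663=0.102 → t=0.597; u2·a0=0.5832·5.663=3.303; a1=0.952 < 3.303 ≤ a1+a2=4.144 → R2 fires; E=8 A=7 S=2
Draw 5: a1=1.904, a2=3.648, a3=1.736, a0=7.288; τ=−ln(0.8118)/7.288=0.029 → t=0.625; u2·a0=0.3091·7.288=2.253; a1=1.904 < 2.253 ≤ a1+a2=5.552 → R2 fires; E=9 A=7 S=3
Draw 6: a1=2.856, a2=4.104, a3=1.953, a0=8.913; τ=−ln(0.8175)/8.913=0.023 → t=0.648; u2·a0=0.3340·8.913=2.977; a1=2.856 < 2.977 ≤ a1+a2=6.960 → R2 fires; E=10 A=7 S=4
Draw 7: a1=3.808, a2=4.560, a3=2.170, a0=10.538; τ=−ln(0.7537)/10.538=0.027 → t=0.675; u2·a0=0.5370·10.538=5.659; a1=3.808 < 5.659 ≤ a1+a2=8.368 → R2 fires; E=11 A=7 S=5
Draw 8: a1=4.760, a2=5.016, a3=2.387, a0=12.163; τ=−ln(0.8478)/12.163=0.014 → t=0.688; u2·a0=0.0965·12.163=1.174 ≤ a1=4.760 → R1 fires; E=12 A=7 S=4
Draw 9: a1=3.808, a2=5.472, a3=2.604, a0=11.884; τ=−ln(0.5411)/11.884=0.052 → t=0.740; u2·a0=0.4065·11.884=4.831; a1=3.808 < 4.831 ≤ a1+a2=9.280 → R2 fires; E=13 A=7 S=5
Draw 10: a1=4.760, a2=5.928, a3=2.821, a0=13.509; τ=−ln(0.2278)/13.509=0.110 → t=0.850; u2·a0=0.6664·13.509=9.002; a1=4.760 < 9.002 ≤ a1+a2=10.688 → R2 fires; E=14 A=7 S=6
Draw 11: a1=5.712, a2=6.384, a3=3.038, a0=15.134; τ=−ln(0.5535)/15.134=0.039 → t=0.889 > T=0.88: stop.
Read off S at T=0.88: 6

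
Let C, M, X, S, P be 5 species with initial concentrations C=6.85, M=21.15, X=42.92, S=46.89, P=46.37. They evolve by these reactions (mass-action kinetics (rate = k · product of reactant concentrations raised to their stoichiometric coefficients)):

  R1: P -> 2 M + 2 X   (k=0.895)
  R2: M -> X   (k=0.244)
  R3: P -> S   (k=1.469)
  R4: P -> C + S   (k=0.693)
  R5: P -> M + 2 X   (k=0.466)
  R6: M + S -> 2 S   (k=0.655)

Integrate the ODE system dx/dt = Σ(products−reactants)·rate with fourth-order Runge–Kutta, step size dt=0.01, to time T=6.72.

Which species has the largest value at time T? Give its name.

Dominant species at T: S

RK4 with dt=0.01: 672 steps to T=6.72. Trajectory (selected grid times):
t=0.00: C=6.85 M=21.15 X=42.92 S=46.89 P=46.37
t=0.75: C=15.32 M=0.10 X=76.44 S=121.71 P=3.30
t=1.49: C=15.92 M=0.01 X=78.81 S=125.63 P=0.24
t=2.24: C=15.97 M=0.00 X=78.98 S=125.92 P=0.02
t=2.99: C=15.97 M=0.00 X=79.00 S=125.94 P=0.00
t=3.73: C=15.97 M=0.00 X=79.00 S=125.94 P=0.00
t=4.48: C=15.97 M=0.00 X=79.00 S=125.94 P=0.00
t=5.23: C=15.97 M=0.00 X=79.00 S=125.94 P=0.00
t=5.97: C=15.97 M=0.00 X=79.00 S=125.94 P=0.00
t=6.72: C=15.97 M=0.00 X=79.00 S=125.94 P=0.00
At T=6.72: C=15.97 M=0.00 X=79.00 S=125.94 P=0.00; the largest is S.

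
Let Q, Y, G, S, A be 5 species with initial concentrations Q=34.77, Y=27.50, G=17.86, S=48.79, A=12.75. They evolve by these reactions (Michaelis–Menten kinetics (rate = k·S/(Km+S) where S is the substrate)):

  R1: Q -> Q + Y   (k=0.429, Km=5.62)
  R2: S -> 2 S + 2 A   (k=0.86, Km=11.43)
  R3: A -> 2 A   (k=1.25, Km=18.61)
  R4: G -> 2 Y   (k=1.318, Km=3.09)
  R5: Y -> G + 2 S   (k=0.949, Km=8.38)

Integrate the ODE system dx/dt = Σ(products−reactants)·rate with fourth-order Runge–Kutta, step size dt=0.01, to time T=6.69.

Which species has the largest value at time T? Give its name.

Dominant species at T: S

RK4 with dt=0.01: 669 steps to T=6.69. Trajectory (selected grid times):
t=0.00: Q=34.77 Y=27.50 G=17.86 S=48.79 A=12.75
t=0.74: Q=34.77 Y=28.89 G=17.57 S=50.39 A=14.17
t=1.49: Q=34.77 Y=30.29 G=17.29 S=52.03 A=15.64
t=2.23: Q=34.77 Y=31.67 G=17.01 S=53.66 A=17.12
t=2.97: Q=34.77 Y=33.03 G=16.75 S=55.30 A=18.63
t=3.72: Q=34.77 Y=34.41 G=16.48 S=56.97 A=20.18
t=4.46: Q=34.77 Y=35.75 G=16.23 S=58.64 A=21.73
t=5.20: Q=34.77 Y=37.09 G=15.98 S=60.31 A=23.31
t=5.95: Q=34.77 Y=38.44 G=15.74 S=62.02 A=24.92
t=6.69: Q=34.77 Y=39.76 G=15.50 S=63.72 A=26.53
At T=6.69: Q=34.77 Y=39.76 G=15.50 S=63.72 A=26.53; the largest is S.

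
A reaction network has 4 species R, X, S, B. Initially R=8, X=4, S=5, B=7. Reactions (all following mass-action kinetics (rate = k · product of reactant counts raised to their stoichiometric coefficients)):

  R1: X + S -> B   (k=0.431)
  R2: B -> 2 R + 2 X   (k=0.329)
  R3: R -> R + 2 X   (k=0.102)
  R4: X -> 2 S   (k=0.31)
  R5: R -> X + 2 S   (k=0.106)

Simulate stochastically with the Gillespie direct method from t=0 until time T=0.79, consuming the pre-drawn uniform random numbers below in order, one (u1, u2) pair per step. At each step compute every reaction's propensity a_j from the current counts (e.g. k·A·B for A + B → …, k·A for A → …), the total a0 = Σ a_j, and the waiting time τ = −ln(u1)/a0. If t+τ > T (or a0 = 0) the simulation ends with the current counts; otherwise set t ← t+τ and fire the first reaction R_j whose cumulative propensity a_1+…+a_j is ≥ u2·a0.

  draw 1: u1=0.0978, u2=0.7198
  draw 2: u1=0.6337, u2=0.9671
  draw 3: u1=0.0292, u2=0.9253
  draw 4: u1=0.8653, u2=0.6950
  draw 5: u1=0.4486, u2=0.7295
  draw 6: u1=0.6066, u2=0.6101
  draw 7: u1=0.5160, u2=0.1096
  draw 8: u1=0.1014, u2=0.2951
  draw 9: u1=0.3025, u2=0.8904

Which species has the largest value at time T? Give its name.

Dominant species at T: B

t=0.000: R=8 X=4 S=5 B=7
Draw 1: a1=8.620, a2=2.303, a3=0.816, a4=1.240, a5=0.848, a0=13.827; τ=−ln(0.0978)/13.827=0.168 → t=0.168; u2·a0=0.7198·13.827=9.953; a1=8.620 < 9.953 ≤ a1+a2=10.923 → R2 fires; R=10 X=6 S=5 B=6
Draw 2: a1=12.930, a2=1.974, a3=1.020, a4=1.860, a5=1.060, a0=18.844; τ=−ln(0.6337)/18.844=0.024 → t=0.192; u2·a0=0.9671·18.844=18.224; a1+…+a4=17.784 < 18.224 ≤ a1+…+a5=18.844 → R5 fires; R=9 X=7 S=7 B=6
Draw 3: a1=21.119, a2=1.974, a3=0.918, a4=2.170, a5=0.954, a0=27.135; τ=−ln(0.0292)/27.135=0.130 → t=0.323; u2·a0=0.9253·27.135=25.108; a1+…+a3=24.011 < 25.108 ≤ a1+…+a4=26.181 → R4 fires; R=9 X=6 S=9 B=6
Draw 4: a1=23.274, a2=1.974, a3=0.918, a4=1.860, a5=0.954, a0=28.980; τ=−ln(0.8653)/28.980=0.005 → t=0.328; u2·a0=0.6950·28.980=20.141 ≤ a1=23.274 → R1 fires; R=9 X=5 S=8 B=7
Draw 5: a1=17.240, a2=2.303, a3=0.918, a4=1.550, a5=0.954, a0=22.965; τ=−ln(0.4486)/22.965=0.035 → t=0.362; u2·a0=0.7295·22.965=16.753 ≤ a1=17.240 → R1 fires; R=9 X=4 S=7 B=8
Draw 6: a1=12.068, a2=2.632, a3=0.918, a4=1.240, a5=0.954, a0=17.812; τ=−ln(0.6066)/17.812=0.028 → t=0.391; u2·a0=0.6101·17.812=10.867 ≤ a1=12.068 → R1 fires; R=9 X=3 S=6 B=9
Draw 7: a1=7.758, a2=2.961, a3=0.918, a4=0.930, a5=0.954, a0=13.521; τ=−ln(0.5160)/13.521=0.049 → t=0.439; u2·a0=0.1096·13.521=1.482 ≤ a1=7.758 → R1 fires; R=9 X=2 S=5 B=10
Draw 8: a1=4.310, a2=3.290, a3=0.918, a4=0.620, a5=0.954, a0=10.092; τ=−ln(0.1014)/10.092=0.227 → t=0.666; u2·a0=0.2951·10.092=2.978 ≤ a1=4.310 → R1 fires; R=9 X=1 S=4 B=11
Draw 9: a1=1.724, a2=3.619, a3=0.918, a4=0.310, a5=0.954, a0=7.525; τ=−ln(0.3025)/7.525=0.159 → t=0.825 > T=0.79: stop.
At T=0.79: R=9 X=1 S=4 B=11; the largest is B.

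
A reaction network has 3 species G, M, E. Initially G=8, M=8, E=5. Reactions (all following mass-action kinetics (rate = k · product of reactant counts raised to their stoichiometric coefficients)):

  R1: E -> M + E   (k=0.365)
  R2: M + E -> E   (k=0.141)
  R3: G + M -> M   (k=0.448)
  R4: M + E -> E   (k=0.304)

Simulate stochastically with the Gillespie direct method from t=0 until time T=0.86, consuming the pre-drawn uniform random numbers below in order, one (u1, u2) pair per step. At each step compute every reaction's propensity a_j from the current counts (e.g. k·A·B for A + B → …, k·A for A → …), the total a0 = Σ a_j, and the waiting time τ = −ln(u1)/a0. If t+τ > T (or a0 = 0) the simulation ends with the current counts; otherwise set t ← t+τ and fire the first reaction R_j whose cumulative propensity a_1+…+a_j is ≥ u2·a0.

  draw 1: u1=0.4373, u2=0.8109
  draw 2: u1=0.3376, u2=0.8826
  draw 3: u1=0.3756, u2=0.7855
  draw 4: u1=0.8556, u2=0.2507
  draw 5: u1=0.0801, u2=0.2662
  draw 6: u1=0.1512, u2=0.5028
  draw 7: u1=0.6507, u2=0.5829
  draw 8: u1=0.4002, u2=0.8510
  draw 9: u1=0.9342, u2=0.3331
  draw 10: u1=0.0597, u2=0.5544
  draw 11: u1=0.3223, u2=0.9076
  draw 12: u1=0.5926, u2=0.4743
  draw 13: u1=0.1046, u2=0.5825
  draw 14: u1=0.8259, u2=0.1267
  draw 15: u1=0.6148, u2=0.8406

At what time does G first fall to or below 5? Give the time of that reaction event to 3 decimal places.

t=0.000: G=8 M=8 E=5
Draw 1: a1=1.825, a2=5.640, a3=28.672, a4=12.160, a0=48.297; τ=−ln(0.4373)/48.297=0.017 → t=0.017; u2·a0=0.8109·48.297=39.164; a1+…+a3=36.137 < 39.164 ≤ a1+…+a4=48.297 → R4 fires; G=8 M=7 E=5
Draw 2: a1=1.825, a2=4.935, a3=25.088, a4=10.640, a0=42.488; τ=−ln(0.3376)/42.488=0.026 → t=0.043; u2·a0=0.8826·42.488=37.500; a1+…+a3=31.848 < 37.500 ≤ a1+…+a4=42.488 → R4 fires; G=8 M=6 E=5
Draw 3: a1=1.825, a2=4.230, a3=21.504, a4=9.120, a0=36.679; τ=−ln(0.3756)/36.679=0.027 → t=0.069; u2·a0=0.7855·36.679=28.811; a1+…+a3=27.559 < 28.811 ≤ a1+…+a4=36.679 → R4 fires; G=8 M=5 E=5
Draw 4: a1=1.825, a2=3.525, a3=17.920, a4=7.600, a0=30.870; τ=−ln(0.8556)/30.870=0.005 → t=0.074; u2·a0=0.2507·30.870=7.739; a1+a2=5.350 < 7.739 ≤ a1+…+a3=23.270 → R3 fires; G=7 M=5 E=5
Draw 5: a1=1.825, a2=3.525, a3=15.680, a4=7.600, a0=28.630; τ=−ln(0.0801)/28.630=0.088 → t=0.163; u2·a0=0.2662·28.630=7.621; a1+a2=5.350 < 7.621 ≤ a1+…+a3=21.030 → R3 fires; G=6 M=5 E=5
Draw 6: a1=1.825, a2=3.525, a3=13.440, a4=7.600, a0=26.390; τ=−ln(0.1512)/26.390=0.072 → t=0.234; u2·a0=0.5028·26.390=13.269; a1+a2=5.350 < 13.269 ≤ a1+…+a3=18.790 → R3 fires; G=5 M=5 E=5
Draw 7: a1=1.825, a2=3.525, a3=11.200, a4=7.600, a0=24.150; τ=−ln(0.6507)/24.150=0.018 → t=0.252; u2·a0=0.5829·24.150=14.077; a1+a2=5.350 < 14.077 ≤ a1+…+a3=16.550 → R3 fires; G=4 M=5 E=5
Draw 8: a1=1.825, a2=3.525, a3=8.960, a4=7.600, a0=21.910; τ=−ln(0.4002)/21.910=0.042 → t=0.294; u2·a0=0.8510·21.910=18.645; a1+…+a3=14.310 < 18.645 ≤ a1+…+a4=21.910 → R4 fires; G=4 M=4 E=5
Draw 9: a1=1.825, a2=2.820, a3=7.168, a4=6.080, a0=17.893; τ=−ln(0.9342)/17.893=0.004 → t=0.298; u2·a0=0.3331·17.893=5.960; a1+a2=4.645 < 5.960 ≤ a1+…+a3=11.813 → R3 fires; G=3 M=4 E=5
Draw 10: a1=1.825, a2=2.820, a3=5.376, a4=6.080, a0=16.101; τ=−ln(0.0597)/16.101=0.175 → t=0.473; u2·a0=0.5544·16.101=8.926; a1+a2=4.645 < 8.926 ≤ a1+…+a3=10.021 → R3 fires; G=2 M=4 E=5
Draw 11: a1=1.825, a2=2.820, a3=3.584, a4=6.080, a0=14.309; τ=−ln(0.3223)/14.309=0.079 → t=0.552; u2·a0=0.9076·14.309=12.987; a1+…+a3=8.229 < 12.987 ≤ a1+…+a4=14.309 → R4 fires; G=2 M=3 E=5
Draw 12: a1=1.825, a2=2.115, a3=2.688, a4=4.560, a0=11.188; τ=−ln(0.5926)/11.188=0.047 → t=0.599; u2·a0=0.4743·11.188=5.306; a1+a2=3.940 < 5.306 ≤ a1+…+a3=6.628 → R3 fires; G=1 M=3 E=5
Draw 13: a1=1.825, a2=2.115, a3=1.344, a4=4.560, a0=9.844; τ=−ln(0.1046)/9.844=0.229 → t=0.828; u2·a0=0.5825·9.844=5.734; a1+…+a3=5.284 < 5.734 ≤ a1+…+a4=9.844 → R4 fires; G=1 M=2 E=5
Draw 14: a1=1.825, a2=1.410, a3=0.896, a4=3.040, a0=7.171; τ=−ln(0.8259)/7.171=0.027 → t=0.855; u2·a0=0.1267·7.171=0.909 ≤ a1=1.825 → R1 fires; G=1 M=3 E=5
Draw 15: a1=1.825, a2=2.115, a3=1.344, a4=4.560, a0=9.844; τ=−ln(0.6148)/9.844=0.049 → t=0.904 > T=0.86: stop.
G first becomes ≤ 5 when it reaches 5 at the event at t=0.234.

Threshold first reached at t = 0.234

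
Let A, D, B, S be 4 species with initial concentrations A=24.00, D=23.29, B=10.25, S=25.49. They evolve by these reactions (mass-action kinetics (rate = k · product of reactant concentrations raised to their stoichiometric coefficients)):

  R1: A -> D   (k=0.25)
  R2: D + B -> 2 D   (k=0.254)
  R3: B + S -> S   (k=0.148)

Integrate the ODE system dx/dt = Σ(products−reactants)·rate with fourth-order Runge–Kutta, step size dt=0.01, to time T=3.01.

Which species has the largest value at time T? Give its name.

Dominant species at T: D

RK4 with dt=0.01: 301 steps to T=3.01. Trajectory (selected grid times):
t=0.00: A=24.00 D=23.29 B=10.25 S=25.49
t=0.33: A=22.10 D=31.62 B=0.26 S=25.49
t=0.67: A=20.30 D=33.60 B=0.00 S=25.49
t=1.00: A=18.69 D=35.21 B=0.00 S=25.49
t=1.34: A=17.17 D=36.73 B=0.00 S=25.49
t=1.67: A=15.81 D=38.09 B=0.00 S=25.49
t=2.01: A=14.52 D=39.38 B=0.00 S=25.49
t=2.34: A=13.37 D=40.53 B=0.00 S=25.49
t=2.68: A=12.28 D=41.62 B=0.00 S=25.49
t=3.01: A=11.31 D=42.59 B=0.00 S=25.49
At T=3.01: A=11.31 D=42.59 B=0.00 S=25.49; the largest is D.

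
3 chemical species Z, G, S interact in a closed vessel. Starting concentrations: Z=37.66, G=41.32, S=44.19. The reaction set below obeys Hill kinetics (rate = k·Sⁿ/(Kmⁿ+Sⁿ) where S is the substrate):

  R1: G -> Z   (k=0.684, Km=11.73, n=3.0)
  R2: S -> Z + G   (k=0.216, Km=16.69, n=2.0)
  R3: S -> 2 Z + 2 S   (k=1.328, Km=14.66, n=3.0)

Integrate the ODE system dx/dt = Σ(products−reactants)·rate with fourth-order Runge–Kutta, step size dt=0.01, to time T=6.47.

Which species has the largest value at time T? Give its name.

Dominant species at T: Z

RK4 with dt=0.01: 647 steps to T=6.47. Trajectory (selected grid times):
t=0.00: Z=37.66 G=41.32 S=44.19
t=0.72: Z=40.12 G=40.98 S=44.98
t=1.44: Z=42.59 G=40.63 S=45.76
t=2.16: Z=45.06 G=40.29 S=46.55
t=2.88: Z=47.54 G=39.95 S=47.34
t=3.59: Z=49.98 G=39.61 S=48.12
t=4.31: Z=52.46 G=39.27 S=48.91
t=5.03: Z=54.94 G=38.93 S=49.71
t=5.75: Z=57.43 G=38.59 S=50.50
t=6.47: Z=59.91 G=38.25 S=51.29
At T=6.47: Z=59.91 G=38.25 S=51.29; the largest is Z.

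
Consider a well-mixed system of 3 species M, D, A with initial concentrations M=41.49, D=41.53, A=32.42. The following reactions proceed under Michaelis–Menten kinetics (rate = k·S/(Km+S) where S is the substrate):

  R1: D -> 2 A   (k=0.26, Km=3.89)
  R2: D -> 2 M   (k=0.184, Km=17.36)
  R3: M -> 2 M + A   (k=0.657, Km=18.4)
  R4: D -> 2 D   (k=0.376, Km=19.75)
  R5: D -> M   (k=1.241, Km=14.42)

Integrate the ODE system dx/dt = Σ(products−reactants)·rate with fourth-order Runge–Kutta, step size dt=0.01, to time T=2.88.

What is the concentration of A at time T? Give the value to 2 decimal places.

A at T = 35.12

RK4 with dt=0.01: 288 steps to T=2.88. Trajectory (selected grid times):
t=0.00: M=41.49 D=41.53 A=32.42
t=0.32: M=42.01 D=41.20 A=32.72
t=0.64: M=42.54 D=40.87 A=33.02
t=0.96: M=43.06 D=40.54 A=33.32
t=1.28: M=43.58 D=40.21 A=33.61
t=1.60: M=44.10 D=39.88 A=33.91
t=1.92: M=44.63 D=39.56 A=34.21
t=2.24: M=45.15 D=39.23 A=34.52
t=2.56: M=45.67 D=38.90 A=34.82
t=2.88: M=46.19 D=38.58 A=35.12
Read off A at T=2.88: 35.12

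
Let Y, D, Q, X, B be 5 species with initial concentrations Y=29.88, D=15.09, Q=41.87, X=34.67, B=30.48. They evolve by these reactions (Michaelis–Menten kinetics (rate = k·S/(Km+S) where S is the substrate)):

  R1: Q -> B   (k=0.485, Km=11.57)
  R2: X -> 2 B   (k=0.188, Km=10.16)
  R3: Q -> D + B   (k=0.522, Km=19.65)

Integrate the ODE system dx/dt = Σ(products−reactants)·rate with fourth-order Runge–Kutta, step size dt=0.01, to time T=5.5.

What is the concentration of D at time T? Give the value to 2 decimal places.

D at T = 17.01

RK4 with dt=0.01: 550 steps to T=5.5. Trajectory (selected grid times):
t=0.00: Y=29.88 D=15.09 Q=41.87 X=34.67 B=30.48
t=0.61: Y=29.88 D=15.31 Q=41.42 X=34.58 B=31.11
t=1.22: Y=29.88 D=15.52 Q=40.98 X=34.49 B=31.73
t=1.83: Y=29.88 D=15.74 Q=40.53 X=34.40 B=32.35
t=2.44: Y=29.88 D=15.95 Q=40.09 X=34.32 B=32.97
t=3.06: Y=29.88 D=16.17 Q=39.64 X=34.23 B=33.60
t=3.67: Y=29.88 D=16.38 Q=39.20 X=34.14 B=34.22
t=4.28: Y=29.88 D=16.59 Q=38.76 X=34.05 B=34.84
t=4.89: Y=29.88 D=16.80 Q=38.32 X=33.96 B=35.45
t=5.50: Y=29.88 D=17.01 Q=37.88 X=33.87 B=36.07
Read off D at T=5.5: 17.01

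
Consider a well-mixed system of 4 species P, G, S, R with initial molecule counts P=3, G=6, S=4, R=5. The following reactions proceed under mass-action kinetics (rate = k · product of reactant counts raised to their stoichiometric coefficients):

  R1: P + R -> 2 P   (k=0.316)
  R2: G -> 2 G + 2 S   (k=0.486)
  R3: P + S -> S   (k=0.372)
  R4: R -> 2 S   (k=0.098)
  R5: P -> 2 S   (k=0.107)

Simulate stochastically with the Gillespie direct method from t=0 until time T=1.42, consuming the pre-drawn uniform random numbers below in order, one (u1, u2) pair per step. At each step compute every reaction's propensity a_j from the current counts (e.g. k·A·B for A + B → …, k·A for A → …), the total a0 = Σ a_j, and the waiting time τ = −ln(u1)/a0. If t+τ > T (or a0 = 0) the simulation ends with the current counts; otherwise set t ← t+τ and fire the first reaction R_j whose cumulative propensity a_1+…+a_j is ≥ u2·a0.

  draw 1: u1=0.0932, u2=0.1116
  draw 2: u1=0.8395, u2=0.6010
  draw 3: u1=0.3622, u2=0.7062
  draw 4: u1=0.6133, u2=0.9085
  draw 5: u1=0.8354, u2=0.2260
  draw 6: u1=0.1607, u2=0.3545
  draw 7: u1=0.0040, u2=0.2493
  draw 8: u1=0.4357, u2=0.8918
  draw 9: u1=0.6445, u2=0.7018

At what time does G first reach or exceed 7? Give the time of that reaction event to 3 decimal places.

Threshold first reached at t = 0.364

t=0.000: P=3 G=6 S=4 R=5
Draw 1: a1=4.740, a2=2.916, a3=4.464, a4=0.490, a5=0.321, a0=12.931; τ=−ln(0.0932)/12.931=0.184 → t=0.184; u2·a0=0.1116·12.931=1.443 ≤ a1=4.740 → R1 fires; P=4 G=6 S=4 R=4
Draw 2: a1=5.056, a2=2.916, a3=5.952, a4=0.392, a5=0.428, a0=14.744; τ=−ln(0.8395)/14.744=0.012 → t=0.195; u2·a0=0.6010·14.744=8.861; a1+a2=7.972 < 8.861 ≤ a1+…+a3=13.924 → R3 fires; P=3 G=6 S=4 R=4
Draw 3: a1=3.792, a2=2.916, a3=4.464, a4=0.392, a5=0.321, a0=11.885; τ=−ln(0.3622)/11.885=0.085 → t=0.281; u2·a0=0.7062·11.885=8.393; a1+a2=6.708 < 8.393 ≤ a1+…+a3=11.172 → R3 fires; P=2 G=6 S=4 R=4
Draw 4: a1=2.528, a2=2.916, a3=2.976, a4=0.392, a5=0.214, a0=9.026; τ=−ln(0.6133)/9.026=0.054 → t=0.335; u2·a0=0.9085·9.026=8.200; a1+a2=5.444 < 8.200 ≤ a1+…+a3=8.420 → R3 fires; P=1 G=6 S=4 R=4
Draw 5: a1=1.264, a2=2.916, a3=1.488, a4=0.392, a5=0.107, a0=6.167; τ=−ln(0.8354)/6.167=0.029 → t=0.364; u2·a0=0.2260·6.167=1.394; a1=1.264 < 1.394 ≤ a1+a2=4.180 → R2 fires; P=1 G=7 S=6 R=4
Draw 6: a1=1.264, a2=3.402, a3=2.232, a4=0.392, a5=0.107, a0=7.397; τ=−ln(0.1607)/7.397=0.247 → t=0.611; u2·a0=0.3545·7.397=2.622; a1=1.264 < 2.622 ≤ a1+a2=4.666 → R2 fires; P=1 G=8 S=8 R=4
Draw 7: a1=1.264, a2=3.888, a3=2.976, a4=0.392, a5=0.107, a0=8.627; τ=−ln(0.0040)/8.627=0.640 → t=1.251; u2·a0=0.2493·8.627=2.151; a1=1.264 < 2.151 ≤ a1+a2=5.152 → R2 fires; P=1 G=9 S=10 R=4
Draw 8: a1=1.264, a2=4.374, a3=3.720, a4=0.392, a5=0.107, a0=9.857; τ=−ln(0.4357)/9.857=0.084 → t=1.336; u2·a0=0.8918·9.857=8.790; a1+a2=5.638 < 8.790 ≤ a1+…+a3=9.358 → R3 fires; P=0 G=9 S=10 R=4
Draw 9: a1=0.000, a2=4.374, a3=0.000, a4=0.392, a5=0.000, a0=4.766; τ=−ln(0.6445)/4.766=0.092 → t=1.428 > T=1.42: stop.
G first becomes ≥ 7 when it reaches 7 at the event at t=0.364.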